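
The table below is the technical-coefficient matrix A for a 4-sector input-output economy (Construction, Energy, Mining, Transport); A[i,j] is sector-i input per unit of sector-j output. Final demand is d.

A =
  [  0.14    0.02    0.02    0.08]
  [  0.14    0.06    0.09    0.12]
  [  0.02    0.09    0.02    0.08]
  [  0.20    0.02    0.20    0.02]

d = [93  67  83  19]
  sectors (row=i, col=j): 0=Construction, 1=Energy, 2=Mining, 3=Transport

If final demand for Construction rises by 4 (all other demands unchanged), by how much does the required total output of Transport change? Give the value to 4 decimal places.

1.0458

Form M = I − A:
  [  0.86   -0.02   -0.02   -0.08]
  [ -0.14    0.94   -0.09   -0.12]
  [ -0.02   -0.09    0.98   -0.08]
  [ -0.20   -0.02   -0.20    0.98]
Leontief inverse L = M⁻¹:
  [  1.1937    0.0323    0.0488    0.1054]
  [  0.2174    1.0850    0.1371    0.1618]
  [  0.0657    0.1044    1.0526    0.1041]
  [  0.2615    0.0500    0.2276    1.0665]
Total output x = L · d:
  x_0 = 1.1937·93 + 0.0323·67 + 0.0488·83 + 0.1054·19 = 119.2347
  x_1 = 0.2174·93 + 1.0850·67 + 0.1371·83 + 0.1618·19 = 107.3734
  x_2 = 0.0657·93 + 0.1044·67 + 1.0526·83 + 0.1041·19 = 102.4427
  x_3 = 0.2615·93 + 0.0500·67 + 0.2276·83 + 1.0665·19 = 66.8193
Δx_3 = L[3,0] · Δd_0 = 0.2615 · 4 = 1.0458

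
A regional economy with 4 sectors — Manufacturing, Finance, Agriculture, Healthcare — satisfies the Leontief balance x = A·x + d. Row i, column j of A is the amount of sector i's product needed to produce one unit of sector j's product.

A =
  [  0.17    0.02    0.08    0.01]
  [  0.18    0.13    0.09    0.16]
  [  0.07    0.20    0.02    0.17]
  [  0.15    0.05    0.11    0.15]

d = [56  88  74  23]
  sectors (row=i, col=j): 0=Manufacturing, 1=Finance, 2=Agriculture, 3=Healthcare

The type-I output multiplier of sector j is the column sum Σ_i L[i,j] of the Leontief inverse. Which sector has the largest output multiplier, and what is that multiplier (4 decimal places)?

Manufacturing (2.0227)

Form M = I − A:
  [  0.83   -0.02   -0.08   -0.01]
  [ -0.18    0.87   -0.09   -0.16]
  [ -0.07   -0.20    0.98   -0.17]
  [ -0.15   -0.05   -0.11    0.85]
Leontief inverse L = M⁻¹:
  [  1.2351    0.0567    0.1114    0.0475]
  [  0.3246    1.2106    0.1674    0.2652]
  [  0.2001    0.2713    1.0922    0.2719]
  [  0.2629    0.1163    0.1708    1.2356]
Total output x = L · d:
  x_0 = 1.2351·56 + 0.0567·88 + 0.1114·74 + 0.0475·23 = 83.4897
  x_1 = 0.3246·56 + 1.2106·88 + 0.1674·74 + 0.2652·23 = 143.2018
  x_2 = 0.2001·56 + 0.2713·88 + 1.0922·74 + 0.2719·23 = 122.1517
  x_3 = 0.2629·56 + 0.1163·88 + 0.1708·74 + 1.2356·23 = 66.0238
Output multipliers (column sums of L):
  Manufacturing: 2.0227
  Finance: 1.6550
  Agriculture: 1.5418
  Healthcare: 1.8202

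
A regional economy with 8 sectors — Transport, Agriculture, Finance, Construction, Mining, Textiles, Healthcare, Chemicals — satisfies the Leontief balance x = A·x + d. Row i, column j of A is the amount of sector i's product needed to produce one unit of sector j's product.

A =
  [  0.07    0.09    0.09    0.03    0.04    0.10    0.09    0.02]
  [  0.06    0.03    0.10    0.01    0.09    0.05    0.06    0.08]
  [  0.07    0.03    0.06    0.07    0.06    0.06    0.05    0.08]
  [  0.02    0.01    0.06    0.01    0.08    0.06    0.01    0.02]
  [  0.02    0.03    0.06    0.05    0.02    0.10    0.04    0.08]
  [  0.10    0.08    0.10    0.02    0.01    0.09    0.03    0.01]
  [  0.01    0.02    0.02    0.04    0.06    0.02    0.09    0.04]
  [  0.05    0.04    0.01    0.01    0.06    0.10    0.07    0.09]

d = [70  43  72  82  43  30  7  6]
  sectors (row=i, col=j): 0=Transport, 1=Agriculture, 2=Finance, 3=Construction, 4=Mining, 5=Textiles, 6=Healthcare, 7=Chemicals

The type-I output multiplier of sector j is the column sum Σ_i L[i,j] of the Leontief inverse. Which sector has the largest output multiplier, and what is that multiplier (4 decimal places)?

Form M = I − A:
  [  0.93   -0.09   -0.09   -0.03   -0.04   -0.10   -0.09   -0.02]
  [ -0.06    0.97   -0.10   -0.01   -0.09   -0.05   -0.06   -0.08]
  [ -0.07   -0.03    0.94   -0.07   -0.06   -0.06   -0.05   -0.08]
  [ -0.02   -0.01   -0.06    0.99   -0.08   -0.06   -0.01   -0.02]
  [ -0.02   -0.03   -0.06   -0.05    0.98   -0.10   -0.04   -0.08]
  [ -0.10   -0.08   -0.10   -0.02   -0.01    0.91   -0.03   -0.01]
  [ -0.01   -0.02   -0.02   -0.04   -0.06   -0.02    0.91   -0.04]
  [ -0.05   -0.04   -0.01   -0.01   -0.06   -0.10   -0.07    0.91]
Leontief inverse L = M⁻¹:
  [  1.1211    0.1313    0.1519    0.0602    0.0865    0.1644    0.1429    0.0665]
  [  0.1039    1.0665    0.1499    0.0391    0.1302    0.1132    0.1085    0.1275]
  [  0.1128    0.0660    1.1105    0.0953    0.1010    0.1222    0.0955    0.1224]
  [  0.0464    0.0314    0.0913    1.0271    0.1001    0.0974    0.0341    0.0458]
  [  0.0591    0.0608    0.1028    0.0702    1.0537    0.1513    0.0764    0.1149]
  [  0.1484    0.1189    0.1572    0.0460    0.0497    1.1476    0.0754    0.0488]
  [  0.0303    0.0376    0.0461    0.0558    0.0851    0.0533    1.1181    0.0665]
  [  0.0904    0.0751    0.0557    0.0313    0.0942    0.1566    0.1134    1.1281]
Total output x = L · d:
  x_0 = 1.1211·70 + 0.1313·43 + 0.1519·72 + 0.0602·82 + 0.0865·43 + 0.1644·30 + 0.1429·7 + 0.0665·6 = 110.0441
  x_1 = 0.1039·70 + 1.0665·43 + 0.1499·72 + 0.0391·82 + 0.1302·43 + 0.1132·30 + 0.1085·7 + 0.1275·6 = 77.6453
  x_2 = 0.1128·70 + 0.0660·43 + 1.1105·72 + 0.0953·82 + 0.1010·43 + 0.1222·30 + 0.0955·7 + 0.1224·6 = 107.9167
  x_3 = 0.0464·70 + 0.0314·43 + 0.0913·72 + 1.0271·82 + 0.1001·43 + 0.0974·30 + 0.0341·7 + 0.0458·6 = 103.1410
  x_4 = 0.0591·70 + 0.0608·43 + 0.1028·72 + 0.0702·82 + 1.0537·43 + 0.1513·30 + 0.0764·7 + 0.1149·6 = 70.9804
  x_5 = 0.1484·70 + 0.1189·43 + 0.1572·72 + 0.0460·82 + 0.0497·43 + 1.1476·30 + 0.0754·7 + 0.0488·6 = 67.9761
  x_6 = 0.0303·70 + 0.0376·43 + 0.0461·72 + 0.0558·82 + 0.0851·43 + 0.0533·30 + 1.1181·7 + 0.0665·6 = 25.1141
  x_7 = 0.0904·70 + 0.0751·43 + 0.0557·72 + 0.0313·82 + 0.0942·43 + 0.1566·30 + 0.1134·7 + 1.1281·6 = 32.4539
Output multipliers (column sums of L):
  Transport: 1.7125
  Agriculture: 1.5876
  Finance: 1.8654
  Construction: 1.4250
  Mining: 1.7005
  Textiles: 2.0060
  Healthcare: 1.7643
  Chemicals: 1.7205

Textiles (2.0060)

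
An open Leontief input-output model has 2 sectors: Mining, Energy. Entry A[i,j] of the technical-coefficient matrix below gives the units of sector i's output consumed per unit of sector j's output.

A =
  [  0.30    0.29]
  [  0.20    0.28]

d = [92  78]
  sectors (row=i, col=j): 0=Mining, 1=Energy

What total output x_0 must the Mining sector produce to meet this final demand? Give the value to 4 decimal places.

199.2377

Form M = I − A:
  [  0.70   -0.29]
  [ -0.20    0.72]
Leontief inverse L = M⁻¹:
  [  1.6143    0.6502]
  [  0.4484    1.5695]
Total output x = L · d:
  x_0 = 1.6143·92 + 0.6502·78 = 199.2377
  x_1 = 0.4484·92 + 1.5695·78 = 163.6771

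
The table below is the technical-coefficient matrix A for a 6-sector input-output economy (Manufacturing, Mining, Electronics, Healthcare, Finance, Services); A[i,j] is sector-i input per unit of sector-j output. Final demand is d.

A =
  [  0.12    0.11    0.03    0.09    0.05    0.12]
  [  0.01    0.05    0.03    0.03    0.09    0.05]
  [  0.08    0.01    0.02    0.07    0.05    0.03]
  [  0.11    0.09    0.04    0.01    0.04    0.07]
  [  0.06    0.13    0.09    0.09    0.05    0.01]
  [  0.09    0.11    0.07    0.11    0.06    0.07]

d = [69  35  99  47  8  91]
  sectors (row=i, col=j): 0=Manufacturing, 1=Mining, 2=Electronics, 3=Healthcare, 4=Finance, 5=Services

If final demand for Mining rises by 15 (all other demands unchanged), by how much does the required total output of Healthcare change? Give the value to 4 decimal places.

2.1242

Form M = I − A:
  [  0.88   -0.11   -0.03   -0.09   -0.05   -0.12]
  [ -0.01    0.95   -0.03   -0.03   -0.09   -0.05]
  [ -0.08   -0.01    0.98   -0.07   -0.05   -0.03]
  [ -0.11   -0.09   -0.04    0.99   -0.04   -0.07]
  [ -0.06   -0.13   -0.09   -0.09    0.95   -0.01]
  [ -0.09   -0.11   -0.07   -0.11   -0.06    0.93]
Leontief inverse L = M⁻¹:
  [  1.1884    0.1868    0.0701    0.1476    0.1014    0.1779]
  [  0.0395    1.0872    0.0525    0.0586    0.1148    0.0709]
  [  0.1188    0.0512    1.0407    0.0993    0.0738    0.0599]
  [  0.1557    0.1416    0.0669    1.0524    0.0764    0.1099]
  [  0.1081    0.1807    0.1177    0.1281    1.0901    0.0488]
  [  0.1540    0.1789    0.1068    0.1614    0.1083    1.1215]
Total output x = L · d:
  x_0 = 1.1884·69 + 0.1868·35 + 0.0701·99 + 0.1476·47 + 0.1014·8 + 0.1779·91 = 119.4172
  x_1 = 0.0395·69 + 1.0872·35 + 0.0525·99 + 0.0586·47 + 0.1148·8 + 0.0709·91 = 56.0977
  x_2 = 0.1188·69 + 0.0512·35 + 1.0407·99 + 0.0993·47 + 0.0738·8 + 0.0599·91 = 123.7274
  x_3 = 0.1557·69 + 0.1416·35 + 0.0669·99 + 1.0524·47 + 0.0764·8 + 0.1099·91 = 82.4011
  x_4 = 0.1081·69 + 0.1807·35 + 0.1177·99 + 0.1281·47 + 1.0901·8 + 0.0488·91 = 44.6201
  x_5 = 0.1540·69 + 0.1789·35 + 0.1068·99 + 0.1614·47 + 0.1083·8 + 1.1215·91 = 137.9791
Δx_3 = L[3,1] · Δd_1 = 0.1416 · 15 = 2.1242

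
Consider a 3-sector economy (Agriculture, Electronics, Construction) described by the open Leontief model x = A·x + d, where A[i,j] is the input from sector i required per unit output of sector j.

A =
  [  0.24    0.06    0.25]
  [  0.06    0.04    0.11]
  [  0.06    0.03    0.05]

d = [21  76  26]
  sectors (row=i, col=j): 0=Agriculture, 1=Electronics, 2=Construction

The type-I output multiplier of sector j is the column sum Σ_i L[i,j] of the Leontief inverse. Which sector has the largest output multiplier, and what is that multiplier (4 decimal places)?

Form M = I − A:
  [  0.76   -0.06   -0.25]
  [ -0.06    0.96   -0.11]
  [ -0.06   -0.03    0.95]
Leontief inverse L = M⁻¹:
  [  1.3523    0.0960    0.3670]
  [  0.0947    1.0522    0.1467]
  [  0.0884    0.0393    1.0804]
Total output x = L · d:
  x_0 = 1.3523·21 + 0.0960·76 + 0.3670·26 = 45.2362
  x_1 = 0.0947·21 + 1.0522·76 + 0.1467·26 = 85.7676
  x_2 = 0.0884·21 + 0.0393·76 + 1.0804·26 = 32.9339
Output multipliers (column sums of L):
  Agriculture: 1.5354
  Electronics: 1.1874
  Construction: 1.5942

Construction (1.5942)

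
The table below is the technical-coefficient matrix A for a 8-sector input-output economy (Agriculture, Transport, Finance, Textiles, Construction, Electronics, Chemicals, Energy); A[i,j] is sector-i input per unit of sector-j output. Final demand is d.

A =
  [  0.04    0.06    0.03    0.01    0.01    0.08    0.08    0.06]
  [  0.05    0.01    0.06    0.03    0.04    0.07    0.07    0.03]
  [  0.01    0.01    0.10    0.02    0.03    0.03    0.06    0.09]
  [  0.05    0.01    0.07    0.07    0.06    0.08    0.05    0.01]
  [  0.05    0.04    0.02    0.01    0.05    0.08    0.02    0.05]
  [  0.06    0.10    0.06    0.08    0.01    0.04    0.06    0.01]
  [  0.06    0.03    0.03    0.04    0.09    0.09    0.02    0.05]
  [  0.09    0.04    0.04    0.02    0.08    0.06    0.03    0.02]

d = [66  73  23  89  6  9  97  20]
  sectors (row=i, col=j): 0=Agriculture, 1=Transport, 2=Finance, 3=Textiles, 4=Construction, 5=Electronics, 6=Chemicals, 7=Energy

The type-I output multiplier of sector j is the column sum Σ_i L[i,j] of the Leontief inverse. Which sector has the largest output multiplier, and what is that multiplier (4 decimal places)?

Form M = I − A:
  [  0.96   -0.06   -0.03   -0.01   -0.01   -0.08   -0.08   -0.06]
  [ -0.05    0.99   -0.06   -0.03   -0.04   -0.07   -0.07   -0.03]
  [ -0.01   -0.01    0.90   -0.02   -0.03   -0.03   -0.06   -0.09]
  [ -0.05   -0.01   -0.07    0.93   -0.06   -0.08   -0.05   -0.01]
  [ -0.05   -0.04   -0.02   -0.01    0.95   -0.08   -0.02   -0.05]
  [ -0.06   -0.10   -0.06   -0.08   -0.01    0.96   -0.06   -0.01]
  [ -0.06   -0.03   -0.03   -0.04   -0.09   -0.09    0.98   -0.05]
  [ -0.09   -0.04   -0.04   -0.02   -0.08   -0.06   -0.03    0.98]
Leontief inverse L = M⁻¹:
  [  1.0725    0.0861    0.0601    0.0327    0.0375    0.1188    0.1096    0.0829]
  [  0.0789    1.0350    0.0899    0.0515    0.0655    0.1072    0.0981    0.0547]
  [  0.0385    0.0302    1.1309    0.0380    0.0583    0.0640    0.0851    0.1155]
  [  0.0807    0.0367    0.1047    1.0952    0.0870    0.1212    0.0818    0.0367]
  [  0.0775    0.0643    0.0450    0.0286    1.0708    0.1128    0.0460    0.0693]
  [  0.0923    0.1233    0.0976    0.1058    0.0396    1.0849    0.0961    0.0375]
  [  0.0943    0.0600    0.0619    0.0638    0.1169    0.1326    1.0522    0.0750]
  [  0.1198    0.0668    0.0690    0.0398    0.1037    0.1001    0.0611    1.0460]
Total output x = L · d:
  x_0 = 1.0725·66 + 0.0861·73 + 0.0601·23 + 0.0327·89 + 0.0375·6 + 0.1188·9 + 0.1096·97 + 0.0829·20 = 94.9533
  x_1 = 0.0789·66 + 1.0350·73 + 0.0899·23 + 0.0515·89 + 0.0655·6 + 0.1072·9 + 0.0981·97 + 0.0547·20 = 99.3785
  x_2 = 0.0385·66 + 0.0302·73 + 1.1309·23 + 0.0380·89 + 0.0583·6 + 0.0640·9 + 0.0851·97 + 0.1155·20 = 45.6290
  x_3 = 0.0807·66 + 0.0367·73 + 0.1047·23 + 1.0952·89 + 0.0870·6 + 0.1212·9 + 0.0818·97 + 0.0367·20 = 118.1746
  x_4 = 0.0775·66 + 0.0643·73 + 0.0450·23 + 0.0286·89 + 1.0708·6 + 0.1128·9 + 0.0460·97 + 0.0693·20 = 26.6733
  x_5 = 0.0923·66 + 0.1233·73 + 0.0976·23 + 0.1058·89 + 0.0396·6 + 1.0849·9 + 0.0961·97 + 0.0375·20 = 46.8189
  x_6 = 0.0943·66 + 0.0600·73 + 0.0619·23 + 0.0638·89 + 0.1169·6 + 0.1326·9 + 1.0522·97 + 0.0750·20 = 123.1657
  x_7 = 0.1198·66 + 0.0668·73 + 0.0690·23 + 0.0398·89 + 0.1037·6 + 0.1001·9 + 0.0611·97 + 1.0460·20 = 46.2730
Output multipliers (column sums of L):
  Agriculture: 1.6545
  Transport: 1.5024
  Finance: 1.6592
  Textiles: 1.4553
  Construction: 1.5792
  Electronics: 1.8415
  Chemicals: 1.6300
  Energy: 1.5175

Electronics (1.8415)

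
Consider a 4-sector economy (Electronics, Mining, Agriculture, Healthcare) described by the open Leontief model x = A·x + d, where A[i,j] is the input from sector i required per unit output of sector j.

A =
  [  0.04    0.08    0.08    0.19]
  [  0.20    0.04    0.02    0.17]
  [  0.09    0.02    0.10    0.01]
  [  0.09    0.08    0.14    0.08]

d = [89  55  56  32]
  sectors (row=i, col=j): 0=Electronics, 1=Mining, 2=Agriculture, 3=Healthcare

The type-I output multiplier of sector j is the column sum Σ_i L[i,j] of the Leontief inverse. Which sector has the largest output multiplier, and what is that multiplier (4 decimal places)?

Healthcare (1.6892)

Form M = I − A:
  [  0.96   -0.08   -0.08   -0.19]
  [ -0.20    0.96   -0.02   -0.17]
  [ -0.09   -0.02    0.90   -0.01]
  [ -0.09   -0.08   -0.14    0.92]
Leontief inverse L = M⁻¹:
  [  1.1023    0.1156    0.1395    0.2505]
  [  0.2583    1.0863    0.0868    0.2550]
  [  0.1176    0.0369    1.1291    0.0434]
  [  0.1482    0.1114    0.1930    1.1402]
Total output x = L · d:
  x_0 = 1.1023·89 + 0.1156·55 + 0.1395·56 + 0.2505·32 = 120.2986
  x_1 = 0.2583·89 + 1.0863·55 + 0.0868·56 + 0.2550·32 = 95.7567
  x_2 = 0.1176·89 + 0.0369·55 + 1.1291·56 + 0.0434·32 = 77.1202
  x_3 = 0.1482·89 + 0.1114·55 + 0.1930·56 + 1.1402·32 = 66.6133
Output multipliers (column sums of L):
  Electronics: 1.6265
  Mining: 1.3502
  Agriculture: 1.5485
  Healthcare: 1.6892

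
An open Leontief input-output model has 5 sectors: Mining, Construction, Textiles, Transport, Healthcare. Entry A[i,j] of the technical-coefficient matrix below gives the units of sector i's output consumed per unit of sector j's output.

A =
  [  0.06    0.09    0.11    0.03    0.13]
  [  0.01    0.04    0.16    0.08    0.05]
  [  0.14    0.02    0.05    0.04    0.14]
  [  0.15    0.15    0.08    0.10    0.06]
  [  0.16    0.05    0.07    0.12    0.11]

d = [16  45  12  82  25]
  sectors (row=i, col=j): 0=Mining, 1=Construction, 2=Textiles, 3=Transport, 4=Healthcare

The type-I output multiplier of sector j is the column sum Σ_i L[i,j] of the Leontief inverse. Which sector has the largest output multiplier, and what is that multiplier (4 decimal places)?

Mining (1.9403)

Form M = I − A:
  [  0.94   -0.09   -0.11   -0.03   -0.13]
  [ -0.01    0.96   -0.16   -0.08   -0.05]
  [ -0.14   -0.02    0.95   -0.04   -0.14]
  [ -0.15   -0.15   -0.08    0.90   -0.06]
  [ -0.16   -0.05   -0.07   -0.12    0.89]
Leontief inverse L = M⁻¹:
  [  1.1407    0.1348    0.1773    0.0856    0.2079]
  [  0.0818    1.0789    0.2099    0.1231    0.1139]
  [  0.2182    0.0693    1.1133    0.0919    0.2171]
  [  0.2404    0.2164    0.1738    1.1665    0.1533]
  [  0.2592    0.1195    0.1547    0.1868    1.2051]
Total output x = L · d:
  x_0 = 1.1407·16 + 0.1348·45 + 0.1773·12 + 0.0856·82 + 0.2079·25 = 38.6630
  x_1 = 0.0818·16 + 1.0789·45 + 0.2099·12 + 0.1231·82 + 0.1139·25 = 65.3219
  x_2 = 0.2182·16 + 0.0693·45 + 1.1133·12 + 0.0919·82 + 0.2171·25 = 32.9277
  x_3 = 0.2404·16 + 0.2164·45 + 0.1738·12 + 1.1665·82 + 0.1533·25 = 115.1573
  x_4 = 0.2592·16 + 0.1195·45 + 0.1547·12 + 0.1868·82 + 1.2051·25 = 56.8270
Output multipliers (column sums of L):
  Mining: 1.9403
  Construction: 1.6189
  Textiles: 1.8290
  Transport: 1.6539
  Healthcare: 1.8972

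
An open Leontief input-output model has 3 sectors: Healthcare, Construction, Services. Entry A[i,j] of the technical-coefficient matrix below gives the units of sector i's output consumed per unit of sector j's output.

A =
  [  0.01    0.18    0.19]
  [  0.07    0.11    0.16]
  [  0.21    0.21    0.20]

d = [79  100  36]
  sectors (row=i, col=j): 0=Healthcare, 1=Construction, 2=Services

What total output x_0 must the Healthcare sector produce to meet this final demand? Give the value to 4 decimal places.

Form M = I − A:
  [  0.99   -0.18   -0.19]
  [ -0.07    0.89   -0.16]
  [ -0.21   -0.21    0.80]
Leontief inverse L = M⁻¹:
  [  1.0992    0.2980    0.3206]
  [  0.1452    1.2186    0.2782]
  [  0.3266    0.3981    1.4072]
Total output x = L · d:
  x_0 = 1.0992·79 + 0.2980·100 + 0.3206·36 = 128.1757
  x_1 = 0.1452·79 + 1.2186·100 + 0.2782·36 = 143.3440
  x_2 = 0.3266·79 + 0.3981·100 + 1.4072·36 = 116.2739

128.1757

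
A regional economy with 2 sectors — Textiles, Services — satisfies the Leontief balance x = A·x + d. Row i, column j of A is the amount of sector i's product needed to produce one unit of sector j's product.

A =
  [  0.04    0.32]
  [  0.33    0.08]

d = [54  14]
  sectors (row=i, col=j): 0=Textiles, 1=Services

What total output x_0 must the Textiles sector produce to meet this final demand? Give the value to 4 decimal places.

69.6502

Form M = I − A:
  [  0.96   -0.32]
  [ -0.33    0.92]
Leontief inverse L = M⁻¹:
  [  1.1831    0.4115]
  [  0.4244    1.2346]
Total output x = L · d:
  x_0 = 1.1831·54 + 0.4115·14 = 69.6502
  x_1 = 0.4244·54 + 1.2346·14 = 40.2006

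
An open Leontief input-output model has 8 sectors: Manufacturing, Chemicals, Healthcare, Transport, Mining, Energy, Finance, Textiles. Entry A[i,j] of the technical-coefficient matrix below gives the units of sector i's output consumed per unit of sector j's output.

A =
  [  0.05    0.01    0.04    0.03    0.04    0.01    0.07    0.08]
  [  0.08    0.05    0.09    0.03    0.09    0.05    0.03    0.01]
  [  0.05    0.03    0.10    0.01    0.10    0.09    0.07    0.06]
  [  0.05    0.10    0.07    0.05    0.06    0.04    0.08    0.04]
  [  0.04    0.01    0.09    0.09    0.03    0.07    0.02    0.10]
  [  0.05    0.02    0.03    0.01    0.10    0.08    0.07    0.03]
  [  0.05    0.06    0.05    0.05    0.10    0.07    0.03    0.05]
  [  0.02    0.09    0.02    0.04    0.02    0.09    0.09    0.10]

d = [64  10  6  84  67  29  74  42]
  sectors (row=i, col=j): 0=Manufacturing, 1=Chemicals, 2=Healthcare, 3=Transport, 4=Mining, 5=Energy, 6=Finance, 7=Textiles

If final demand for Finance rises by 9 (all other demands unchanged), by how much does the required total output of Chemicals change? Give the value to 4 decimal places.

0.6502

Form M = I − A:
  [  0.95   -0.01   -0.04   -0.03   -0.04   -0.01   -0.07   -0.08]
  [ -0.08    0.95   -0.09   -0.03   -0.09   -0.05   -0.03   -0.01]
  [ -0.05   -0.03    0.90   -0.01   -0.10   -0.09   -0.07   -0.06]
  [ -0.05   -0.10   -0.07    0.95   -0.06   -0.04   -0.08   -0.04]
  [ -0.04   -0.01   -0.09   -0.09    0.97   -0.07   -0.02   -0.10]
  [ -0.05   -0.02   -0.03   -0.01   -0.10    0.92   -0.07   -0.03]
  [ -0.05   -0.06   -0.05   -0.05   -0.10   -0.07    0.97   -0.05]
  [ -0.02   -0.09   -0.02   -0.04   -0.02   -0.09   -0.09    0.90]
Leontief inverse L = M⁻¹:
  [  1.0766    0.0392    0.0739    0.0544    0.0773    0.0490    0.1049    0.1195]
  [  0.1175    1.0782    0.1404    0.0599    0.1418    0.0981    0.0722    0.0575]
  [  0.0926    0.0660    1.1561    0.0455    0.1626    0.1528    0.1212    0.1180]
  [  0.0943    0.1391    0.1269    1.0844    0.1219    0.0960    0.1275    0.0904]
  [  0.0770    0.0506    0.1377    0.1196    1.0838    0.1249    0.0723    0.1505]
  [  0.0823    0.0462    0.0710    0.0392    0.1460    1.1255    0.1068    0.0740]
  [  0.0894    0.0946    0.1014    0.0836    0.1538    0.1231    1.0759    0.1004]
  [  0.0608    0.1315    0.0673    0.0713    0.0790    0.1462    0.1378    1.1469]
Total output x = L · d:
  x_0 = 1.0766·64 + 0.0392·10 + 0.0739·6 + 0.0544·84 + 0.0773·67 + 0.0490·29 + 0.1049·74 + 0.1195·42 = 93.6930
  x_1 = 0.1175·64 + 1.0782·10 + 0.1404·6 + 0.0599·84 + 0.1418·67 + 0.0981·29 + 0.0722·74 + 0.0575·42 = 44.2857
  x_2 = 0.0926·64 + 0.0660·10 + 1.1561·6 + 0.0455·84 + 0.1626·67 + 0.1528·29 + 0.1212·74 + 0.1180·42 = 46.5987
  x_3 = 0.0943·64 + 0.1391·10 + 0.1269·6 + 1.0844·84 + 0.1219·67 + 0.0960·29 + 0.1275·74 + 0.0904·42 = 123.4564
  x_4 = 0.0770·64 + 0.0506·10 + 0.1377·6 + 0.1196·84 + 1.0838·67 + 0.1249·29 + 0.0723·74 + 0.1505·42 = 104.2140
  x_5 = 0.0823·64 + 0.0462·10 + 0.0710·6 + 0.0392·84 + 0.1460·67 + 1.1255·29 + 0.1068·74 + 0.0740·42 = 62.8800
  x_6 = 0.0894·64 + 0.0946·10 + 0.1014·6 + 0.0836·84 + 0.1538·67 + 0.1231·29 + 1.0759·74 + 0.1004·42 = 112.0028
  x_7 = 0.0608·64 + 0.1315·10 + 0.0673·6 + 0.0713·84 + 0.0790·67 + 0.1462·29 + 0.1378·74 + 1.1469·42 = 79.5039
Δx_1 = L[1,6] · Δd_6 = 0.0722 · 9 = 0.6502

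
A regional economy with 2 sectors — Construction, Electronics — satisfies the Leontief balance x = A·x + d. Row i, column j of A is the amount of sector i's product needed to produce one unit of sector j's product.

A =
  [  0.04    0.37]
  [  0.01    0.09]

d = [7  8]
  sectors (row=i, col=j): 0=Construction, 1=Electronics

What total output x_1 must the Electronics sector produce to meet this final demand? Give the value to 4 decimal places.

8.9091

Form M = I − A:
  [  0.96   -0.37]
  [ -0.01    0.91]
Leontief inverse L = M⁻¹:
  [  1.0461    0.4253]
  [  0.0115    1.1036]
Total output x = L · d:
  x_0 = 1.0461·7 + 0.4253·8 = 10.7254
  x_1 = 0.0115·7 + 1.1036·8 = 8.9091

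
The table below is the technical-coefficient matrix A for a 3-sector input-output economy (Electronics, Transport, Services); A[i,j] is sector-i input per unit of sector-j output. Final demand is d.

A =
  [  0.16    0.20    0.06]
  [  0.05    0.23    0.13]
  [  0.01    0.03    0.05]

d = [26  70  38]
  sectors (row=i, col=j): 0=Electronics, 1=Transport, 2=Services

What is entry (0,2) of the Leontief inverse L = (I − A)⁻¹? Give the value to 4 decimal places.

Form M = I − A:
  [  0.84   -0.20   -0.06]
  [ -0.05    0.77   -0.13]
  [ -0.01   -0.03    0.95]
Leontief inverse L = M⁻¹:
  [  1.2109    0.3192    0.1202]
  [  0.0812    1.3271    0.1867]
  [  0.0153    0.0453    1.0598]
Total output x = L · d:
  x_0 = 1.2109·26 + 0.3192·70 + 0.1202·38 = 58.3938
  x_1 = 0.0812·26 + 1.3271·70 + 0.1867·38 = 102.1023
  x_2 = 0.0153·26 + 0.0453·70 + 1.0598·38 = 43.8390

L[0,2] = 0.1202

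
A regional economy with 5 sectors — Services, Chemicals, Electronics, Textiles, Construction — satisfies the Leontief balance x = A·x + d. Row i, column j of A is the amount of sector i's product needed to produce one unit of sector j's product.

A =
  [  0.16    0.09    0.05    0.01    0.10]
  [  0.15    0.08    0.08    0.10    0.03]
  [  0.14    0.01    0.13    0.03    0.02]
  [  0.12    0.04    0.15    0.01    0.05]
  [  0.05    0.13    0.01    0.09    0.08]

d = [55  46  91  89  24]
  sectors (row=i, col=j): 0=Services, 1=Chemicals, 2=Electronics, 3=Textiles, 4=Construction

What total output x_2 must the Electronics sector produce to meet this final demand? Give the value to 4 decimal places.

Form M = I − A:
  [  0.84   -0.09   -0.05   -0.01   -0.10]
  [ -0.15    0.92   -0.08   -0.10   -0.03]
  [ -0.14   -0.01    0.87   -0.03   -0.02]
  [ -0.12   -0.04   -0.15    0.99   -0.05]
  [ -0.05   -0.13   -0.01   -0.09    0.92]
Leontief inverse L = M⁻¹:
  [  1.2469    0.1453    0.0942    0.0433    0.1447]
  [  0.2476    1.1287    0.1408    0.1275    0.0737]
  [  0.2133    0.0431    1.1743    0.0469    0.0527]
  [  0.1998    0.0786    0.1979    1.0338    0.0848]
  [  0.1246    0.1755    0.0571    0.1220    1.1141]
Total output x = L · d:
  x_0 = 1.2469·55 + 0.1453·46 + 0.0942·91 + 0.0433·89 + 0.1447·24 = 91.1571
  x_1 = 0.2476·55 + 1.1287·46 + 0.1408·91 + 0.1275·89 + 0.0737·24 = 91.4691
  x_2 = 0.2133·55 + 0.0431·46 + 1.1743·91 + 0.0469·89 + 0.0527·24 = 126.0124
  x_3 = 0.1998·55 + 0.0786·46 + 0.1979·91 + 1.0338·89 + 0.0848·24 = 126.6523
  x_4 = 0.1246·55 + 0.1755·46 + 0.0571·91 + 0.1220·89 + 1.1141·24 = 57.7257

126.0124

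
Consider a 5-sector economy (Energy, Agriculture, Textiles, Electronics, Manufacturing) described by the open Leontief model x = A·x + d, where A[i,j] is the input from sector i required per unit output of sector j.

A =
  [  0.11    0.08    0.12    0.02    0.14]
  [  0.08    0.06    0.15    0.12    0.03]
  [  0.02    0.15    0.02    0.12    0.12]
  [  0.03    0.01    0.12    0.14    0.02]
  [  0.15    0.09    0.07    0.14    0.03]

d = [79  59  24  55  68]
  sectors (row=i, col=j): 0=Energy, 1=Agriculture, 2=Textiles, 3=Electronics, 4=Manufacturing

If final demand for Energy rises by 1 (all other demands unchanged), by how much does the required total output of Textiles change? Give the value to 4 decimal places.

0.0760

Form M = I − A:
  [  0.89   -0.08   -0.12   -0.02   -0.14]
  [ -0.08    0.94   -0.15   -0.12   -0.03]
  [ -0.02   -0.15    0.98   -0.12   -0.12]
  [ -0.03   -0.01   -0.12    0.86   -0.02]
  [ -0.15   -0.09   -0.07   -0.14    0.97]
Leontief inverse L = M⁻¹:
  [  1.1792    0.1520    0.1953    0.1087    0.2013]
  [  0.1265    1.1196    0.2177    0.2032    0.0840]
  [  0.0760    0.1988    1.0968    0.2081    0.1571]
  [  0.0580    0.0495    0.1660    1.2032    0.0552]
  [  0.2080    0.1489    0.1535    0.2243    1.0892]
Total output x = L · d:
  x_0 = 1.1792·79 + 0.1520·59 + 0.1953·24 + 0.1087·55 + 0.2013·68 = 126.4782
  x_1 = 0.1265·79 + 1.1196·59 + 0.2177·24 + 0.2032·55 + 0.0840·68 = 98.1656
  x_2 = 0.0760·79 + 0.1988·59 + 1.0968·24 + 0.2081·55 + 0.1571·68 = 66.1846
  x_3 = 0.0580·79 + 0.0495·59 + 0.1660·24 + 1.2032·55 + 0.0552·68 = 81.4234
  x_4 = 0.2080·79 + 0.1489·59 + 0.1535·24 + 0.2243·55 + 1.0892·68 = 115.2978
Δx_2 = L[2,0] · Δd_0 = 0.0760 · 1 = 0.0760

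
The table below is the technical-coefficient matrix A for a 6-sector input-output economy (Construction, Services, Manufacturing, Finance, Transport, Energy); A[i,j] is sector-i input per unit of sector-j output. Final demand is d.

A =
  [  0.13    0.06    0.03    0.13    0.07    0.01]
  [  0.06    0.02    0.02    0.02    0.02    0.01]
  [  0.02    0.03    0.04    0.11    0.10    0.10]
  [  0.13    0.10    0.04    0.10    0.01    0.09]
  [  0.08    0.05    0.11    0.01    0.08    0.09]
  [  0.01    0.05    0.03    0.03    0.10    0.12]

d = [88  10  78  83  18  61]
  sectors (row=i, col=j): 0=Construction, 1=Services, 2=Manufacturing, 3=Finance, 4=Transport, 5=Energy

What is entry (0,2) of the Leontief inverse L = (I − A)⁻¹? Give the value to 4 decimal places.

L[0,2] = 0.0612

Form M = I − A:
  [  0.87   -0.06   -0.03   -0.13   -0.07   -0.01]
  [ -0.06    0.98   -0.02   -0.02   -0.02   -0.01]
  [ -0.02   -0.03    0.96   -0.11   -0.10   -0.10]
  [ -0.13   -0.10   -0.04    0.90   -0.01   -0.09]
  [ -0.08   -0.05   -0.11   -0.01    0.92   -0.09]
  [ -0.01   -0.05   -0.03   -0.03   -0.10    0.88]
Leontief inverse L = M⁻¹:
  [  1.1961    0.1021    0.0612    0.1854    0.1075    0.0517]
  [  0.0814    1.0334    0.0305    0.0396    0.0350    0.0238]
  [  0.0663    0.0671    1.0723    0.1488    0.1413    0.1530]
  [  0.1902    0.1411    0.0672    1.1550    0.0521    0.1348]
  [  0.1224    0.0821    0.1415    0.0540    1.1292    0.1394]
  [  0.0409    0.0763    0.0574    0.0549    0.1381    1.1640]
Total output x = L · d:
  x_0 = 1.1961·88 + 0.1021·10 + 0.0612·78 + 0.1854·83 + 0.1075·18 + 0.0517·61 = 131.5225
  x_1 = 0.0814·88 + 1.0334·10 + 0.0305·78 + 0.0396·83 + 0.0350·18 + 0.0238·61 = 25.2396
  x_2 = 0.0663·88 + 0.0671·10 + 1.0723·78 + 0.1488·83 + 0.1413·18 + 0.1530·61 = 114.3708
  x_3 = 0.1902·88 + 0.1411·10 + 0.0672·78 + 1.1550·83 + 0.0521·18 + 0.1348·61 = 128.4171
  x_4 = 0.1224·88 + 0.0821·10 + 0.1415·78 + 0.0540·83 + 1.1292·18 + 0.1394·61 = 55.9435
  x_5 = 0.0409·88 + 0.0763·10 + 0.0574·78 + 0.0549·83 + 0.1381·18 + 1.1640·61 = 86.8809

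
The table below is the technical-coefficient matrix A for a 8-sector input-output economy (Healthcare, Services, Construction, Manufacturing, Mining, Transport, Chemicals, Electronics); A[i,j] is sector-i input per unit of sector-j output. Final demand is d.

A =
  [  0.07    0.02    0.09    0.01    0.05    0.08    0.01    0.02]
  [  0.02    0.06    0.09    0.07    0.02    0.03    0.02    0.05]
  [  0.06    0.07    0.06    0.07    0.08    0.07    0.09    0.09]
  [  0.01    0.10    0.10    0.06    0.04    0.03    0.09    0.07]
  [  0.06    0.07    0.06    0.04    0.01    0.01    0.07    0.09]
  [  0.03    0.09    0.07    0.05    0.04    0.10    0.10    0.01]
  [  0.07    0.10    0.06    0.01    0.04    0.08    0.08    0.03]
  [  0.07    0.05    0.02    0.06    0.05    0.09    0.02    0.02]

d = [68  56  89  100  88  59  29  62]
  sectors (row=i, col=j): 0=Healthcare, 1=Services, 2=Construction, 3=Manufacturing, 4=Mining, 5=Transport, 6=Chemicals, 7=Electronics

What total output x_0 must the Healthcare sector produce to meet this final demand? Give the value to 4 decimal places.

Form M = I − A:
  [  0.93   -0.02   -0.09   -0.01   -0.05   -0.08   -0.01   -0.02]
  [ -0.02    0.94   -0.09   -0.07   -0.02   -0.03   -0.02   -0.05]
  [ -0.06   -0.07    0.94   -0.07   -0.08   -0.07   -0.09   -0.09]
  [ -0.01   -0.10   -0.10    0.94   -0.04   -0.03   -0.09   -0.07]
  [ -0.06   -0.07   -0.06   -0.04    0.99   -0.01   -0.07   -0.09]
  [ -0.03   -0.09   -0.07   -0.05   -0.04    0.90   -0.10   -0.01]
  [ -0.07   -0.10   -0.06   -0.01   -0.04   -0.08    0.92   -0.03]
  [ -0.07   -0.05   -0.02   -0.06   -0.05   -0.09   -0.02    0.98]
Leontief inverse L = M⁻¹:
  [  1.1024    0.0635    0.1344    0.0401    0.0790    0.1224    0.0509    0.0510]
  [  0.0502    1.1077    0.1361    0.1051    0.0497    0.0700    0.0615    0.0847]
  [  0.1119    0.1454    1.1320    0.1194    0.1236    0.1358    0.1540    0.1396]
  [  0.0535    0.1666    0.1619    1.1057    0.0790    0.0852    0.1460    0.1160]
  [  0.0970    0.1194    0.1091    0.0745    1.0422    0.0572    0.1098    0.1231]
  [  0.0712    0.1575    0.1340    0.0923    0.0771    1.1564    0.1590    0.0521]
  [  0.1109    0.1586    0.1193    0.0485    0.0749    0.1341    1.1298    0.0676]
  [  0.1006    0.0980    0.0699    0.0916    0.0773    0.1322    0.0621    1.0508]
Total output x = L · d:
  x_0 = 1.1024·68 + 0.0635·56 + 0.1344·89 + 0.0401·100 + 0.0790·88 + 0.1224·59 + 0.0509·29 + 0.0510·62 = 113.3070
  x_1 = 0.0502·68 + 1.1077·56 + 0.1361·89 + 0.1051·100 + 0.0497·88 + 0.0700·59 + 0.0615·29 + 0.0847·62 = 103.6046
  x_2 = 0.1119·68 + 0.1454·56 + 1.1320·89 + 0.1194·100 + 0.1236·88 + 0.1358·59 + 0.1540·29 + 0.1396·62 = 160.4513
  x_3 = 0.0535·68 + 0.1666·56 + 0.1619·89 + 1.1057·100 + 0.0790·88 + 0.0852·59 + 0.1460·29 + 0.1160·62 = 161.3529
  x_4 = 0.0970·68 + 0.1194·56 + 0.1091·89 + 0.0745·100 + 1.0422·88 + 0.0572·59 + 0.1098·29 + 0.1231·62 = 136.3397
  x_5 = 0.0712·68 + 0.1575·56 + 0.1340·89 + 0.0923·100 + 0.0771·88 + 1.1564·59 + 0.1590·29 + 0.0521·62 = 117.6707
  x_6 = 0.1109·68 + 0.1586·56 + 0.1193·89 + 0.0485·100 + 0.0749·88 + 0.1341·59 + 1.1298·29 + 0.0676·62 = 83.3453
  x_7 = 0.1006·68 + 0.0980·56 + 0.0699·89 + 0.0916·100 + 0.0773·88 + 0.1322·59 + 0.0621·29 + 1.0508·62 = 109.2614

113.3070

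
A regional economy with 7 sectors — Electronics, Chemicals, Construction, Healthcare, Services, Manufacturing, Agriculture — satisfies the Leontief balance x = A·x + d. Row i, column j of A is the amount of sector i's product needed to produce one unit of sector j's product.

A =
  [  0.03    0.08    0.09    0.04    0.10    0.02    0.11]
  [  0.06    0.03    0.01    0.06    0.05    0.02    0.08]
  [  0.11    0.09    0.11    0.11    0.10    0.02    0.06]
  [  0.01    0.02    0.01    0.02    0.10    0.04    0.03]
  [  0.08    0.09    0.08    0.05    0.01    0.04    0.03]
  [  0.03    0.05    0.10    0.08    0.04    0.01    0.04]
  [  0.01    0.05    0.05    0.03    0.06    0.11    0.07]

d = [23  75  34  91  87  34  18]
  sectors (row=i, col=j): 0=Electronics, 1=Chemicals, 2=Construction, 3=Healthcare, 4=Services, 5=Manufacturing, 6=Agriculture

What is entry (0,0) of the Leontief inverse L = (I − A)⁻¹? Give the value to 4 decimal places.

Form M = I − A:
  [  0.97   -0.08   -0.09   -0.04   -0.10   -0.02   -0.11]
  [ -0.06    0.97   -0.01   -0.06   -0.05   -0.02   -0.08]
  [ -0.11   -0.09    0.89   -0.11   -0.10   -0.02   -0.06]
  [ -0.01   -0.02   -0.01    0.98   -0.10   -0.04   -0.03]
  [ -0.08   -0.09   -0.08   -0.05    0.99   -0.04   -0.03]
  [ -0.03   -0.05   -0.10   -0.08   -0.04    0.99   -0.04]
  [ -0.01   -0.05   -0.05   -0.03   -0.06   -0.11    0.93]
Leontief inverse L = M⁻¹:
  [  1.0710    0.1276    0.1389    0.0839    0.1488    0.0538    0.1564]
  [  0.0800    1.0584    0.0393    0.0835    0.0824    0.0427    0.1102]
  [  0.1607    0.1501    1.1717    0.1642    0.1684    0.0568    0.1207]
  [  0.0293    0.0435    0.0347    1.0402    0.1189    0.0545    0.0492]
  [  0.1120    0.1269    0.1195    0.0868    1.0555    0.0613    0.0714]
  [  0.0612    0.0846    0.1359    0.1136    0.0818    1.0319    0.0740]
  [  0.0399    0.0859    0.0915    0.0668    0.0967    0.1337    1.1043]
Total output x = L · d:
  x_0 = 1.0710·23 + 0.1276·75 + 0.1389·34 + 0.0839·91 + 0.1488·87 + 0.0538·34 + 0.1564·18 = 64.1459
  x_1 = 0.0800·23 + 1.0584·75 + 0.0393·34 + 0.0835·91 + 0.0824·87 + 0.0427·34 + 0.1102·18 = 100.7663
  x_2 = 0.1607·23 + 0.1501·75 + 1.1717·34 + 0.1642·91 + 0.1684·87 + 0.0568·34 + 0.1207·18 = 88.4854
  x_3 = 0.0293·23 + 0.0435·75 + 0.0347·34 + 1.0402·91 + 0.1189·87 + 0.0545·34 + 0.0492·18 = 112.8549
  x_4 = 0.1120·23 + 0.1269·75 + 0.1195·34 + 0.0868·91 + 1.0555·87 + 0.0613·34 + 0.0714·18 = 119.2462
  x_5 = 0.0612·23 + 0.0846·75 + 0.1359·34 + 0.1136·91 + 0.0818·87 + 1.0319·34 + 0.0740·18 = 66.2475
  x_6 = 0.0399·23 + 0.0859·75 + 0.0915·34 + 0.0668·91 + 0.0967·87 + 0.1337·34 + 1.1043·18 = 49.3889

L[0,0] = 1.0710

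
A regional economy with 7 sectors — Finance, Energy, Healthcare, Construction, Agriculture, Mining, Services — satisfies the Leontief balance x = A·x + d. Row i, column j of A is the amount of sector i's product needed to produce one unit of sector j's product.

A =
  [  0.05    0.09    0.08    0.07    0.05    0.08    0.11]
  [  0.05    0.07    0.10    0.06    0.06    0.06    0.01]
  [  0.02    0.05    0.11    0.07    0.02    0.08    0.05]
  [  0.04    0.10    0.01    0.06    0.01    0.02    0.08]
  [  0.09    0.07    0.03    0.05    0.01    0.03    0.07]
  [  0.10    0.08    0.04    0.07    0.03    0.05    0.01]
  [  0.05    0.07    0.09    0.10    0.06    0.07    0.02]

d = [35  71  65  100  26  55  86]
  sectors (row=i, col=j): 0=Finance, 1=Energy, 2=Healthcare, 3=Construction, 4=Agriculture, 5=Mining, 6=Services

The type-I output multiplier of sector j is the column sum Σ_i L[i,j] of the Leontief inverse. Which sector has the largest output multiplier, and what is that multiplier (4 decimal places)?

Energy (1.8944)

Form M = I − A:
  [  0.95   -0.09   -0.08   -0.07   -0.05   -0.08   -0.11]
  [ -0.05    0.93   -0.10   -0.06   -0.06   -0.06   -0.01]
  [ -0.02   -0.05    0.89   -0.07   -0.02   -0.08   -0.05]
  [ -0.04   -0.10   -0.01    0.94   -0.01   -0.02   -0.08]
  [ -0.09   -0.07   -0.03   -0.05    0.99   -0.03   -0.07]
  [ -0.10   -0.08   -0.04   -0.07   -0.03    0.95   -0.01]
  [ -0.05   -0.07   -0.09   -0.10   -0.06   -0.07    0.98]
Leontief inverse L = M⁻¹:
  [  1.0989    0.1570    0.1418    0.1325    0.0823    0.1308    0.1502]
  [  0.0870    1.1209    0.1466    0.1053    0.0820    0.0985    0.0441]
  [  0.0550    0.0992    1.1558    0.1160    0.0417    0.1179    0.0798]
  [  0.0686    0.1419    0.0483    1.0981    0.0320    0.0506    0.1041]
  [  0.1217    0.1167    0.0731    0.0926    1.0338    0.0658    0.1007]
  [  0.1352    0.1306    0.0833    0.1131    0.0532    1.0866    0.0449]
  [  0.0914    0.1281    0.1392    0.1507    0.0842    0.1113    1.0585]
Total output x = L · d:
  x_0 = 1.0989·35 + 0.1570·71 + 0.1418·65 + 0.1325·100 + 0.0823·26 + 0.1308·55 + 0.1502·86 = 94.3274
  x_1 = 0.0870·35 + 1.1209·71 + 0.1466·65 + 0.1053·100 + 0.0820·26 + 0.0985·55 + 0.0441·86 = 114.0348
  x_2 = 0.0550·35 + 0.0992·71 + 1.1558·65 + 0.1160·100 + 0.0417·26 + 0.1179·55 + 0.0798·86 = 110.1225
  x_3 = 0.0686·35 + 0.1419·71 + 0.0483·65 + 1.0981·100 + 0.0320·26 + 0.0506·55 + 0.1041·86 = 137.9905
  x_4 = 0.1217·35 + 0.1167·71 + 0.0731·65 + 0.0926·100 + 1.0338·26 + 0.0658·55 + 0.1007·86 = 65.7080
  x_5 = 0.1352·35 + 0.1306·71 + 0.0833·65 + 0.1131·100 + 0.0532·26 + 1.0866·55 + 0.0449·86 = 95.7354
  x_6 = 0.0914·35 + 0.1281·71 + 0.1392·65 + 0.1507·100 + 0.0842·26 + 0.1113·55 + 1.0585·86 = 135.7682
Output multipliers (column sums of L):
  Finance: 1.6578
  Energy: 1.8944
  Healthcare: 1.7880
  Construction: 1.8084
  Agriculture: 1.4093
  Mining: 1.6616
  Services: 1.5823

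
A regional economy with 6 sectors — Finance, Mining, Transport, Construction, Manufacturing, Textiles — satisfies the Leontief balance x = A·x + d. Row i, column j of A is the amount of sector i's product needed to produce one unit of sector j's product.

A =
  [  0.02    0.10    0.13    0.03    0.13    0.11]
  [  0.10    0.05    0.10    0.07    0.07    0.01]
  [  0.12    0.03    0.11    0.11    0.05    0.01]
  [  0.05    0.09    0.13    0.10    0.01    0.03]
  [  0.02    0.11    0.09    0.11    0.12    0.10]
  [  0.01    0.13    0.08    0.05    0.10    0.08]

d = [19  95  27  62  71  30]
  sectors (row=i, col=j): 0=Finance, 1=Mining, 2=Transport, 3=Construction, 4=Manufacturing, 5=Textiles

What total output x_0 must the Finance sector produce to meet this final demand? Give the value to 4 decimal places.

69.7670

Form M = I − A:
  [  0.98   -0.10   -0.13   -0.03   -0.13   -0.11]
  [ -0.10    0.95   -0.10   -0.07   -0.07   -0.01]
  [ -0.12   -0.03    0.89   -0.11   -0.05   -0.01]
  [ -0.05   -0.09   -0.13    0.90   -0.01   -0.03]
  [ -0.02   -0.11   -0.09   -0.11    0.88   -0.10]
  [ -0.01   -0.13   -0.08   -0.05   -0.10    0.92]
Leontief inverse L = M⁻¹:
  [  1.0780    0.1769    0.2288    0.1116    0.2057    0.1593]
  [  0.1451    1.1076    0.1821    0.1315    0.1270    0.0495]
  [  0.1679    0.0918    1.1996    0.1754    0.1081    0.0516]
  [  0.1016    0.1425    0.2119    1.1620    0.0584    0.0602]
  [  0.0794    0.1918    0.1959    0.1957    1.1937    0.1499]
  [  0.0610    0.1950    0.1654    0.1195    0.1625    1.1197]
Total output x = L · d:
  x_0 = 1.0780·19 + 0.1769·95 + 0.2288·27 + 0.1116·62 + 0.2057·71 + 0.1593·30 = 69.7670
  x_1 = 0.1451·19 + 1.1076·95 + 0.1821·27 + 0.1315·62 + 0.1270·71 + 0.0495·30 = 131.5528
  x_2 = 0.1679·19 + 0.0918·95 + 1.1996·27 + 0.1754·62 + 0.1081·71 + 0.0516·30 = 64.4002
  x_3 = 0.1016·19 + 0.1425·95 + 0.2119·27 + 1.1620·62 + 0.0584·71 + 0.0602·30 = 99.1831
  x_4 = 0.0794·19 + 0.1918·95 + 0.1959·27 + 0.1957·62 + 1.1937·71 + 0.1499·30 = 126.4102
  x_5 = 0.0610·19 + 0.1950·95 + 0.1654·27 + 0.1195·62 + 0.1625·71 + 1.1197·30 = 76.6866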